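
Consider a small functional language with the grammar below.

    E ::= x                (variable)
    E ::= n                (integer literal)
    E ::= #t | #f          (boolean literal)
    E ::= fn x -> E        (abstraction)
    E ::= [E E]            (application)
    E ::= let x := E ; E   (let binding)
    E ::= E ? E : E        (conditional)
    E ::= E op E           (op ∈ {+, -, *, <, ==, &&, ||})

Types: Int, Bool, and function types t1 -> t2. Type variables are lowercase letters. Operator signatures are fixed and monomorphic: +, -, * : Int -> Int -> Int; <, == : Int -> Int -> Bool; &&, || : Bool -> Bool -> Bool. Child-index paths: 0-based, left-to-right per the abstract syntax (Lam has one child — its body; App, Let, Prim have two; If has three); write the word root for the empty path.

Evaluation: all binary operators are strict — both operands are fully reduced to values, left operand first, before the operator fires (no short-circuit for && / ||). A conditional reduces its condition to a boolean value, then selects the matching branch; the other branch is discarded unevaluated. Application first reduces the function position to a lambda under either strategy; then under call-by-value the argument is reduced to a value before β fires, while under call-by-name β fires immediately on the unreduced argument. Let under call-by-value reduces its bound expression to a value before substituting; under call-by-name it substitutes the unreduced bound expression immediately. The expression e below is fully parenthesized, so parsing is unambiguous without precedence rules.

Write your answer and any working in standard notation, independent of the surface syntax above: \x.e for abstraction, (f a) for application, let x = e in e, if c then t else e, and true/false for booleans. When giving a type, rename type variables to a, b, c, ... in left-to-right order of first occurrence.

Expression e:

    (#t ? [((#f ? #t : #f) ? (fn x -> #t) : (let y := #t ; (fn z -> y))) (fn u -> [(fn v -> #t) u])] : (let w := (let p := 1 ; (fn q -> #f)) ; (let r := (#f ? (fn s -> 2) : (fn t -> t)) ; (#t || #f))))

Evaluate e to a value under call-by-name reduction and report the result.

Answer: true

Trace:
step 0: (if true then ((if (if false then true else false) then (\x.true) else (let y = true in (\z.y))) (\u.((\v.true) u))) else (let w = (let p = 1 in (\q.false)) in (let r = (if false then (\s.2) else (\t.t)) in (true || false))))
step 1: [if@root] ((if (if false then true else false) then (\x.true) else (let y = true in (\z.y))) (\u.((\v.true) u)))
step 2: [if@0.0] ((if false then (\x.true) else (let y = true in (\z.y))) (\u.((\v.true) u)))
step 3: [if@0] ((let y = true in (\z.y)) (\u.((\v.true) u)))
step 4: [let@0] ((\z.true) (\u.((\v.true) u)))
step 5: [beta@root] true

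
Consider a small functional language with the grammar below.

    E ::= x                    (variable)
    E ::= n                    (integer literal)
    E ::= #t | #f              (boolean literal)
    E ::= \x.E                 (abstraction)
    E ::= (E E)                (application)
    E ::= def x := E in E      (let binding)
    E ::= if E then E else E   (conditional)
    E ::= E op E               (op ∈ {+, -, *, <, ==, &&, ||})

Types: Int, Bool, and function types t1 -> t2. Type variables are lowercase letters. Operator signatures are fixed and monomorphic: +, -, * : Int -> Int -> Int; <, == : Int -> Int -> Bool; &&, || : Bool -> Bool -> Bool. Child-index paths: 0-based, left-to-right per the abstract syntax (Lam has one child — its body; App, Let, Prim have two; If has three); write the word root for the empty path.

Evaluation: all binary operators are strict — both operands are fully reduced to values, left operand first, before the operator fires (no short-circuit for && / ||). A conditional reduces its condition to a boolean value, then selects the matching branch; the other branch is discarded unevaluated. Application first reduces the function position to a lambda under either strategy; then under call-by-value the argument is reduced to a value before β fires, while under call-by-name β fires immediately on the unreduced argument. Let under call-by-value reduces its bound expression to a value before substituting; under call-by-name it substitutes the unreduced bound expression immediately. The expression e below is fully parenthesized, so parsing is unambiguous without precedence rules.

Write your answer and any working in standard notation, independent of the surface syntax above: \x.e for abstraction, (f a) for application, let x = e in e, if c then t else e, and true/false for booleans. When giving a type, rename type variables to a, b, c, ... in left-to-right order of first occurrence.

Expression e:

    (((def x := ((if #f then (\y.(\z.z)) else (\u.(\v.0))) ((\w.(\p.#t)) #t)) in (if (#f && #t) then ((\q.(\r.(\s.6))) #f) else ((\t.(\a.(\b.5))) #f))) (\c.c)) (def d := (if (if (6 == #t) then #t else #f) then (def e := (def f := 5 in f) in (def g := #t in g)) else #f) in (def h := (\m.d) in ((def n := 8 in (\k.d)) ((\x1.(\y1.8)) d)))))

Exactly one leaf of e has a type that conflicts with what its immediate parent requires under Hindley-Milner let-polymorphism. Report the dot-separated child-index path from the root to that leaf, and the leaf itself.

Working:
  unify Bool ~ Bool
z : b
\z._ : b -> b
\y._ : a -> b -> b
\v._ : d -> Int
\u._ : c -> d -> Int
  unify a -> b -> b ~ c -> d -> Int
  unify a ~ c
  unify b -> b ~ d -> Int
  unify b ~ d
  unify d ~ Int
\p._ : f -> Bool
\w._ : e -> f -> Bool
  unify e -> f -> Bool ~ Bool -> g
  unify e ~ Bool
  unify f -> Bool ~ g
_ _ : f -> Bool
  unify c -> Int -> Int ~ (f -> Bool) -> h
  unify c ~ f -> Bool
  unify Int -> Int ~ h
_ _ : Int -> Int
let x : Int -> Int
  unify Bool ~ Bool
  unify Bool ~ Bool
  unify Bool ~ Bool
\s._ : k -> Int
\r._ : j -> k -> Int
\q._ : i -> j -> k -> Int
  unify i -> j -> k -> Int ~ Bool -> l
  unify i ~ Bool
  unify j -> k -> Int ~ l
_ _ : j -> k -> Int
\b._ : o -> Int
\a._ : n -> o -> Int
\t._ : m -> n -> o -> Int
  unify m -> n -> o -> Int ~ Bool -> p
  unify m ~ Bool
  unify n -> o -> Int ~ p
_ _ : n -> o -> Int
  unify j -> k -> Int ~ n -> o -> Int
  unify j ~ n
  unify k -> Int ~ o -> Int
  unify k ~ o
  unify Int ~ Int
c : q
\c._ : q -> q
  unify n -> o -> Int ~ (q -> q) -> r
  unify n ~ q -> q
  unify o -> Int ~ r
_ _ : o -> Int
  unify Int ~ Int
  unify Bool ~ Int
  FAIL: mismatch Bool ~ Int

Answer: 1.0.0.0.1 : true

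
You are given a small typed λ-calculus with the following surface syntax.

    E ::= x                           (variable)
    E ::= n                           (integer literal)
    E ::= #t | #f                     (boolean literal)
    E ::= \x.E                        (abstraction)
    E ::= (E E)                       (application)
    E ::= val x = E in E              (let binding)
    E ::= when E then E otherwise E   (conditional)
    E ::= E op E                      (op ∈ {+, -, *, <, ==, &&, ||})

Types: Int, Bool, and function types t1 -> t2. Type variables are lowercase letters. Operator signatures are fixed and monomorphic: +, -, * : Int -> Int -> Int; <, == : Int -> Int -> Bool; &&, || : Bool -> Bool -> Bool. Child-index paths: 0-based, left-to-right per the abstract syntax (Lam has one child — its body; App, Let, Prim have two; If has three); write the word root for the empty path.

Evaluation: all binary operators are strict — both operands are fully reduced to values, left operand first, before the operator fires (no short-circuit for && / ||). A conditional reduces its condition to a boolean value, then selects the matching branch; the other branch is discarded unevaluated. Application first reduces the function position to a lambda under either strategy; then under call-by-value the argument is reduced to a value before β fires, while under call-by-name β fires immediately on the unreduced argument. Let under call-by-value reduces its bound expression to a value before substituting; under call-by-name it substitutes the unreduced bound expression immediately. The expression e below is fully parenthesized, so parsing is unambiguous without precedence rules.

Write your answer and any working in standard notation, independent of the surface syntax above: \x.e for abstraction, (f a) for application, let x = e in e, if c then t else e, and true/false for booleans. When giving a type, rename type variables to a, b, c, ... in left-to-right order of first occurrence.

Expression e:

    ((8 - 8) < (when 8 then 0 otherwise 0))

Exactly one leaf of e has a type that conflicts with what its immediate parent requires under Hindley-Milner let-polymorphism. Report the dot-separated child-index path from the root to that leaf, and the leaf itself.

Working:
  unify Int ~ Int
  unify Int ~ Int
  unify Int ~ Int
  unify Int ~ Bool
  FAIL: mismatch Int ~ Bool

Answer: 1.0 : 8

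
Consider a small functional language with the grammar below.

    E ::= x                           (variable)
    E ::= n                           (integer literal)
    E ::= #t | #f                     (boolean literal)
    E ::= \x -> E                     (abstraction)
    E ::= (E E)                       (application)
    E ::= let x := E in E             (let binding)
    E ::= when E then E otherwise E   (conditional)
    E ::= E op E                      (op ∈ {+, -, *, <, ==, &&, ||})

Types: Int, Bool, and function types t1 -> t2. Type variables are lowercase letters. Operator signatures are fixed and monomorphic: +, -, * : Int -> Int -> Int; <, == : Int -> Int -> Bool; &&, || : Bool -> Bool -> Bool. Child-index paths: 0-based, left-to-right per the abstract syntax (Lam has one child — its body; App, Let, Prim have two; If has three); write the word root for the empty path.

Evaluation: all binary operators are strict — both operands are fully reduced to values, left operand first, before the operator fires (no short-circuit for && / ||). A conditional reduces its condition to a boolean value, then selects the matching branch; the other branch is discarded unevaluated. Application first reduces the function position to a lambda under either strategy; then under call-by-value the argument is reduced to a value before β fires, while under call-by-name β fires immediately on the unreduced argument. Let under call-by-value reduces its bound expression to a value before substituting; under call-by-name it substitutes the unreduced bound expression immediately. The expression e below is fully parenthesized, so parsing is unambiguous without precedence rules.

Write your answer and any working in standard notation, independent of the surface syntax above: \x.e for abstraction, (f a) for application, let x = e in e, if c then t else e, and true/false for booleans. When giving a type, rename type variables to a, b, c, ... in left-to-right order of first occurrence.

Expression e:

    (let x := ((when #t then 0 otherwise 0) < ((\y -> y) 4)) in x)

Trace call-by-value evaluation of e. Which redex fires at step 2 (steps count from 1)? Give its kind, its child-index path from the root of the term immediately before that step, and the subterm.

Trace:
step 0: (let x = ((if true then 0 else 0) < ((\y.y) 4)) in x)
step 1: [if@0.0] (let x = (0 < ((\y.y) 4)) in x)
step 2: [beta@0.1] (let x = (0 < 4) in x)

Answer: beta at 0.1 : ((\y.y) 4)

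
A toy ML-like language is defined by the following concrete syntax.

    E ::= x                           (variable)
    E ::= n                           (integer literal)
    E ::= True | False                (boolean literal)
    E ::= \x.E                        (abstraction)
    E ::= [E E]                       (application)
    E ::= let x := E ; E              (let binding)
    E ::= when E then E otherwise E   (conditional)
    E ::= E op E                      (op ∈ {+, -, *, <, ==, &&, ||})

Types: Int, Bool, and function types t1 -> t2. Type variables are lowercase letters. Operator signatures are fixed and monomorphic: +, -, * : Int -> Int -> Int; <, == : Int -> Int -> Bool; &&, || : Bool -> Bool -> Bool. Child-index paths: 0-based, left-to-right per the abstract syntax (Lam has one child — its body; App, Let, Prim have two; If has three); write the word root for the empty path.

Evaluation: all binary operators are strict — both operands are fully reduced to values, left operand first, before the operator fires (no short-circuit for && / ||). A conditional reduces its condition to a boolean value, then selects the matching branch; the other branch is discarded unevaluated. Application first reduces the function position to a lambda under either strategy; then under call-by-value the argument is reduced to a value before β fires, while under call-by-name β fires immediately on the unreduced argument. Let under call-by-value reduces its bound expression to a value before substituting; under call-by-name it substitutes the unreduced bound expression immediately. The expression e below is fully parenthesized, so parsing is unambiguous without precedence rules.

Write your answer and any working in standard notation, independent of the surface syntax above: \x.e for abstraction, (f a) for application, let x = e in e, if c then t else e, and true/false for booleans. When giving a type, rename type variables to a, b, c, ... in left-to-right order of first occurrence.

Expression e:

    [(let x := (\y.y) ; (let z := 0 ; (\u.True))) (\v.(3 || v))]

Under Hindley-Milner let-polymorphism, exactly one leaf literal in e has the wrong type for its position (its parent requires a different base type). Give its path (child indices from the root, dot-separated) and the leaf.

Working:
y : a
\y._ : a -> a
let x : forall. a -> a
let z : Int
\u._ : b -> Bool
  unify Int ~ Bool
  FAIL: mismatch Int ~ Bool

Answer: 1.0.0 : 3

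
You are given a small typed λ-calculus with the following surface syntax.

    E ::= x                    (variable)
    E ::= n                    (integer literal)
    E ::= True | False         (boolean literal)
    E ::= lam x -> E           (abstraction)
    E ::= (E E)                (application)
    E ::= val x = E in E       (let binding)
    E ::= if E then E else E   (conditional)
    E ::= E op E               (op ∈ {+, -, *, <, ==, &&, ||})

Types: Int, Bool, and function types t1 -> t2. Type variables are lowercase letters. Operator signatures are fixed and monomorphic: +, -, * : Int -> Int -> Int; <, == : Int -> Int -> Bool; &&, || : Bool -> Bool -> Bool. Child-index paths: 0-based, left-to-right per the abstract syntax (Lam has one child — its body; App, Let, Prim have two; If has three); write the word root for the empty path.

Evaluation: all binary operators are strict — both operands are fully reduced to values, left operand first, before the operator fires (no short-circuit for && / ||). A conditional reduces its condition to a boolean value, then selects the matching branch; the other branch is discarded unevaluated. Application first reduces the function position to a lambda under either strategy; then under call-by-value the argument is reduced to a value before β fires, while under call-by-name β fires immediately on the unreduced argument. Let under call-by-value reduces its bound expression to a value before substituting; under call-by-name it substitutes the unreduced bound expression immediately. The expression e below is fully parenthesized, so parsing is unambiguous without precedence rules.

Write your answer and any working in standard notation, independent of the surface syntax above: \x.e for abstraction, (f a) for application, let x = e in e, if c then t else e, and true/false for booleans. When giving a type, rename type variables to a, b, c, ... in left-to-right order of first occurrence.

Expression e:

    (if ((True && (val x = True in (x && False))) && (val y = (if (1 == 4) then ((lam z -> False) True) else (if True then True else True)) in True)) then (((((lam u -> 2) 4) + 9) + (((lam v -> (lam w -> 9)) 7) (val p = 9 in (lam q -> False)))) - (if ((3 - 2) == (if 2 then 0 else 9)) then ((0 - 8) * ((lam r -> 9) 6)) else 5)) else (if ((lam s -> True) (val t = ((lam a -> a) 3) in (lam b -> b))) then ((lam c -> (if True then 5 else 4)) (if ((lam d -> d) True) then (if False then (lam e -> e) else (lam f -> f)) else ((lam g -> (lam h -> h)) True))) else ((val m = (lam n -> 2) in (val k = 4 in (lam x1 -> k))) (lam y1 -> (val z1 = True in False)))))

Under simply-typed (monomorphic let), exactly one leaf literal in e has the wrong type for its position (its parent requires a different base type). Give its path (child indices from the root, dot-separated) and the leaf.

Answer: 1.1.0.1.0 : 2

Working:
  unify Bool ~ Bool
let x : Bool
x : Bool
  unify Bool ~ Bool
  unify Bool ~ Bool
  unify Bool ~ Bool
  unify Bool ~ Bool
  unify Int ~ Int
  unify Int ~ Int
  unify Bool ~ Bool
\z._ : a -> Bool
  unify a -> Bool ~ Bool -> b
  unify a ~ Bool
  unify Bool ~ b
_ _ : Bool
  unify Bool ~ Bool
  unify Bool ~ Bool
  unify Bool ~ Bool
let y : Bool
  unify Bool ~ Bool
  unify Bool ~ Bool
\u._ : c -> Int
  unify c -> Int ~ Int -> d
  unify c ~ Int
  unify Int ~ d
_ _ : Int
  unify Int ~ Int
  unify Int ~ Int
  unify Int ~ Int
\w._ : f -> Int
\v._ : e -> f -> Int
  unify e -> f -> Int ~ Int -> g
  unify e ~ Int
  unify f -> Int ~ g
_ _ : f -> Int
let p : Int
\q._ : h -> Bool
  unify f -> Int ~ (h -> Bool) -> i
  unify f ~ h -> Bool
  unify Int ~ i
_ _ : Int
  unify Int ~ Int
  unify Int ~ Int
  unify Int ~ Int
  unify Int ~ Int
  unify Int ~ Int
  unify Int ~ Bool
  FAIL: mismatch Int ~ Bool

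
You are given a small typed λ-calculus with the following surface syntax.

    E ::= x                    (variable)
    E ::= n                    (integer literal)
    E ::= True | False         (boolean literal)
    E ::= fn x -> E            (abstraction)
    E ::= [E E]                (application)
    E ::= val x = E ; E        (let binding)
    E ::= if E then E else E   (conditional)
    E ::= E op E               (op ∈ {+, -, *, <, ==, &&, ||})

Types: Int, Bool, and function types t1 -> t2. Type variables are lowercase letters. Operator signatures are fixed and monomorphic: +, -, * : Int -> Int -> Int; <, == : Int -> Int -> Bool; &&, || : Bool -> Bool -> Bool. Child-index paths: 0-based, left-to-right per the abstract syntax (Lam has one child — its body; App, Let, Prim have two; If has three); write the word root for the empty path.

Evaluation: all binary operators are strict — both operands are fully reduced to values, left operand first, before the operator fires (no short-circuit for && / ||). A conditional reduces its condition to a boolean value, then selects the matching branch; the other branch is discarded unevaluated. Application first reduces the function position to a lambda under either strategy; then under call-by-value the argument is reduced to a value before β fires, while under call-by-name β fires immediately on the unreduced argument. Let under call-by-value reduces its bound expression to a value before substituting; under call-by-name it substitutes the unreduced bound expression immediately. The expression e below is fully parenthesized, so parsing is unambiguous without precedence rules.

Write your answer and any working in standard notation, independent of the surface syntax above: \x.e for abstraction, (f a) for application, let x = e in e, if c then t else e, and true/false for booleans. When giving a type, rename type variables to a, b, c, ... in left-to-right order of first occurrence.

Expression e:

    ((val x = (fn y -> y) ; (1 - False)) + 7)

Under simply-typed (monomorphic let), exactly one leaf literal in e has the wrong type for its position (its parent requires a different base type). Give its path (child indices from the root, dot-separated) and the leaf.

Working:
y : a
\y._ : a -> a
let x : a -> a
  unify Int ~ Int
  unify Bool ~ Int
  FAIL: mismatch Bool ~ Int

Answer: 0.1.1 : false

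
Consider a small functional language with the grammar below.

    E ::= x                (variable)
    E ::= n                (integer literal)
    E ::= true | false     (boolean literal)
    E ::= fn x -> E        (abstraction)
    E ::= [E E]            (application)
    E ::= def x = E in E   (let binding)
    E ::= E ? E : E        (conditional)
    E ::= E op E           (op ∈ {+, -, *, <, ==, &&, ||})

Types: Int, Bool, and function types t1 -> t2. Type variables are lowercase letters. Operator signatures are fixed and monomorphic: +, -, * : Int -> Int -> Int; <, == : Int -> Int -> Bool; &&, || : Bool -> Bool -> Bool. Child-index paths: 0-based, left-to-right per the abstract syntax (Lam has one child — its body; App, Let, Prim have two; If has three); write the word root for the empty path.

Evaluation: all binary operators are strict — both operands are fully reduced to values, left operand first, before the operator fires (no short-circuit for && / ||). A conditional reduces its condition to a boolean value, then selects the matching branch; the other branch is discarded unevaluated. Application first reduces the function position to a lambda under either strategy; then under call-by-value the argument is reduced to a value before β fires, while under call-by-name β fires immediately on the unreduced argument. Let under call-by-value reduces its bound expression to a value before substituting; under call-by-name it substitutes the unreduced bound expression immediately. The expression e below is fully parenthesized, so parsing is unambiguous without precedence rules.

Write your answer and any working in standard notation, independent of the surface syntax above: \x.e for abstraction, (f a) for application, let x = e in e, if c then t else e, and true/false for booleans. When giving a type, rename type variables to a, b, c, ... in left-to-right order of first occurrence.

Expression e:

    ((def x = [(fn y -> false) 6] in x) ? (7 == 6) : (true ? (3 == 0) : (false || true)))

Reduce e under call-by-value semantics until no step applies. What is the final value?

Answer: false

Derivation:
step 0: (if (let x = ((\y.false) 6) in x) then (7 == 6) else (if true then (3 == 0) else (false || true)))
step 1: [beta@0.0] (if (let x = false in x) then (7 == 6) else (if true then (3 == 0) else (false || true)))
step 2: [let@0] (if false then (7 == 6) else (if true then (3 == 0) else (false || true)))
step 3: [if@root] (if true then (3 == 0) else (false || true))
step 4: [if@root] (3 == 0)
step 5: [delta@root] false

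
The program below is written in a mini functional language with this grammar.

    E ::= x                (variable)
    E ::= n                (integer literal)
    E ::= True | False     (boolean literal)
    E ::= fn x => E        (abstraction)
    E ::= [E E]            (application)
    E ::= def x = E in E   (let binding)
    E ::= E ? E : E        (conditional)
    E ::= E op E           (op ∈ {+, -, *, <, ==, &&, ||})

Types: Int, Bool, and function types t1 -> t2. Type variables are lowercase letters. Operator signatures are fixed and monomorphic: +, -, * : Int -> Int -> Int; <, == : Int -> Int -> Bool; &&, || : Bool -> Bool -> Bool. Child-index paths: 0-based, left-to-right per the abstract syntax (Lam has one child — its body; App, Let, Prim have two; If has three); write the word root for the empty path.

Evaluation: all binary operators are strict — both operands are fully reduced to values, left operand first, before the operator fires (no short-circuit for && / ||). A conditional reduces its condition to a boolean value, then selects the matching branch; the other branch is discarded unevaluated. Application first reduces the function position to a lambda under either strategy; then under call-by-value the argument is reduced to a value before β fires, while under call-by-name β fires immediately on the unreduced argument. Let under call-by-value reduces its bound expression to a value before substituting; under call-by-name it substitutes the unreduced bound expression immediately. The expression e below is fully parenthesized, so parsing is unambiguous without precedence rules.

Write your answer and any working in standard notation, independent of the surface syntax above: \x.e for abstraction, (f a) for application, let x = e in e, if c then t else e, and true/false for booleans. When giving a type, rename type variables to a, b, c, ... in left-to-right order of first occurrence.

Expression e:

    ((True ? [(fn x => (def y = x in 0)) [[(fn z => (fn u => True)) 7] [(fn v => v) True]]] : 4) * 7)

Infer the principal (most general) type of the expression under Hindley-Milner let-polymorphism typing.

Answer: Int

Trace:
  unify Bool ~ Bool
x : a
let y : a
\x._ : a -> Int
\u._ : c -> Bool
\z._ : b -> c -> Bool
  unify b -> c -> Bool ~ Int -> d
  unify b ~ Int
  unify c -> Bool ~ d
_ _ : c -> Bool
v : e
\v._ : e -> e
  unify e -> e ~ Bool -> f
  unify e ~ Bool
  unify Bool ~ f
_ _ : Bool
  unify c -> Bool ~ Bool -> g
  unify c ~ Bool
  unify Bool ~ g
_ _ : Bool
  unify a -> Int ~ Bool -> h
  unify a ~ Bool
  unify Int ~ h
_ _ : Int
  unify Int ~ Int
  unify Int ~ Int
  unify Int ~ Int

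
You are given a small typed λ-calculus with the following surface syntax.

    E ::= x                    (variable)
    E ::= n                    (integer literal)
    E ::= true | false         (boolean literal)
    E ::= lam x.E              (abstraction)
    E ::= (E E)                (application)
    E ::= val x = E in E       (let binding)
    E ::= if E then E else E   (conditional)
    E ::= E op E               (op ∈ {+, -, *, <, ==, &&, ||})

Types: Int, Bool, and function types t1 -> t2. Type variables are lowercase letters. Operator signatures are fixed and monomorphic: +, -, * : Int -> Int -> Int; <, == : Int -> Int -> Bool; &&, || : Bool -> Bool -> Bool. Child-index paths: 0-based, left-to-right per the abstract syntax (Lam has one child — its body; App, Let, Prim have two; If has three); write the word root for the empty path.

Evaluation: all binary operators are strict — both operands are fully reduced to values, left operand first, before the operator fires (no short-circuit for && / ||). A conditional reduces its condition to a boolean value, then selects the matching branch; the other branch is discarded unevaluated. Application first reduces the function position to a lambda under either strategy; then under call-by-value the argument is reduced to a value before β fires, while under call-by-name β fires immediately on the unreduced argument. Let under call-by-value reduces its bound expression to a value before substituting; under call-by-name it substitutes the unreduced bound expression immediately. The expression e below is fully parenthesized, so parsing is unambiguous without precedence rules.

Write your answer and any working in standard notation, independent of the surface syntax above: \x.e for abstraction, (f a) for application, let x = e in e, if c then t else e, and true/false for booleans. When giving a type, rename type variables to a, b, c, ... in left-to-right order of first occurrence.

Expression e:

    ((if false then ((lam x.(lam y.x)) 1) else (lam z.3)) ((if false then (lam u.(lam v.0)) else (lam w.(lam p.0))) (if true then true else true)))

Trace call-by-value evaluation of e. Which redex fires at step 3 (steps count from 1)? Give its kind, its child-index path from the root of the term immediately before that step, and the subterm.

Derivation:
step 0: ((if false then ((\x.(\y.x)) 1) else (\z.3)) ((if false then (\u.(\v.0)) else (\w.(\p.0))) (if true then true else true)))
step 1: [if@0] ((\z.3) ((if false then (\u.(\v.0)) else (\w.(\p.0))) (if true then true else true)))
step 2: [if@1.0] ((\z.3) ((\w.(\p.0)) (if true then true else true)))
step 3: [if@1.1] ((\z.3) ((\w.(\p.0)) true))

Answer: if at 1.1 : (if true then true else true)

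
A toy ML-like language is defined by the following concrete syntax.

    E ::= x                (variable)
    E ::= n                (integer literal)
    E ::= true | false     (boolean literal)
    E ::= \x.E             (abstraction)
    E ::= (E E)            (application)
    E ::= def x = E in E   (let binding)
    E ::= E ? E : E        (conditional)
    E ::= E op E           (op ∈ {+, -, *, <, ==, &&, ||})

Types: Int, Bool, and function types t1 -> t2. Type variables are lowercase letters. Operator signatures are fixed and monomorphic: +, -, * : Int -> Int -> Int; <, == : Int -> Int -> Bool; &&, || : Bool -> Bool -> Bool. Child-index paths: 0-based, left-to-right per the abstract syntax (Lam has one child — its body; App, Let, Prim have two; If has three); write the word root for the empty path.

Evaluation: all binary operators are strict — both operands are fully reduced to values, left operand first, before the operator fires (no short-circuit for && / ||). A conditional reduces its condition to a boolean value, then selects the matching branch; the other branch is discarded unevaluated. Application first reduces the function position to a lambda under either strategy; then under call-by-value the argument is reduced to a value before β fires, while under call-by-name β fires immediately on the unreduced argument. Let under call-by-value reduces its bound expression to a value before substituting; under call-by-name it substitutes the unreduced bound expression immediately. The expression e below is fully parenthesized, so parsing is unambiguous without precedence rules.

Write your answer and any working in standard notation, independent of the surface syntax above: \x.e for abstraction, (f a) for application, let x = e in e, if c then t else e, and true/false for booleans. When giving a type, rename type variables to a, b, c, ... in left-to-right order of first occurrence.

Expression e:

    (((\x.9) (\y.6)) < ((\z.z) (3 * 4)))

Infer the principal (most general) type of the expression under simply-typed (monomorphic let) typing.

Working:
\x._ : a -> Int
\y._ : b -> Int
  unify a -> Int ~ (b -> Int) -> c
  unify a ~ b -> Int
  unify Int ~ c
_ _ : Int
  unify Int ~ Int
z : d
\z._ : d -> d
  unify Int ~ Int
  unify Int ~ Int
  unify d -> d ~ Int -> e
  unify d ~ Int
  unify Int ~ e
_ _ : Int
  unify Int ~ Int

Answer: Bool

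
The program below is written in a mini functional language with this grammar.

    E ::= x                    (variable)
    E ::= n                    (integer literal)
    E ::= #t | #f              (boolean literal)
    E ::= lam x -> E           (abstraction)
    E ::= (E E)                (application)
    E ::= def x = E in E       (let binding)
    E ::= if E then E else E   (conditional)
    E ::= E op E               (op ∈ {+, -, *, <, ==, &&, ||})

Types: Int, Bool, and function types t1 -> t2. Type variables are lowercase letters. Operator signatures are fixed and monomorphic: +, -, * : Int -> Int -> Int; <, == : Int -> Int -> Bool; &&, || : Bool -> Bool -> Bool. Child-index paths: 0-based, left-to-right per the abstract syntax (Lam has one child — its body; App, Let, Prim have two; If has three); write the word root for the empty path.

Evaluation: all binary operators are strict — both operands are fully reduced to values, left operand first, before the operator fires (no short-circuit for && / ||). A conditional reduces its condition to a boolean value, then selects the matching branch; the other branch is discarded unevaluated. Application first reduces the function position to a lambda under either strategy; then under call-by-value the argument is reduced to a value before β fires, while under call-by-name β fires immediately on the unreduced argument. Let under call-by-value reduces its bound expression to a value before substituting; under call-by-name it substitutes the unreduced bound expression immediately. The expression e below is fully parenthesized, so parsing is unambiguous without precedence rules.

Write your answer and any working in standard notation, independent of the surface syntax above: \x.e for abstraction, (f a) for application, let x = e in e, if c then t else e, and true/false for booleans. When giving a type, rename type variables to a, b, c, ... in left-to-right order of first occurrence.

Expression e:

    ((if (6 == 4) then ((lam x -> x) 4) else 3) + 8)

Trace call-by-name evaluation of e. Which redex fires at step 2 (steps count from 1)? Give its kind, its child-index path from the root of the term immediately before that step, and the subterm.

Answer: if at 0 : (if false then ((\x.x) 4) else 3)

Working:
step 0: ((if (6 == 4) then ((\x.x) 4) else 3) + 8)
step 1: [delta@0.0] ((if false then ((\x.x) 4) else 3) + 8)
step 2: [if@0] (3 + 8)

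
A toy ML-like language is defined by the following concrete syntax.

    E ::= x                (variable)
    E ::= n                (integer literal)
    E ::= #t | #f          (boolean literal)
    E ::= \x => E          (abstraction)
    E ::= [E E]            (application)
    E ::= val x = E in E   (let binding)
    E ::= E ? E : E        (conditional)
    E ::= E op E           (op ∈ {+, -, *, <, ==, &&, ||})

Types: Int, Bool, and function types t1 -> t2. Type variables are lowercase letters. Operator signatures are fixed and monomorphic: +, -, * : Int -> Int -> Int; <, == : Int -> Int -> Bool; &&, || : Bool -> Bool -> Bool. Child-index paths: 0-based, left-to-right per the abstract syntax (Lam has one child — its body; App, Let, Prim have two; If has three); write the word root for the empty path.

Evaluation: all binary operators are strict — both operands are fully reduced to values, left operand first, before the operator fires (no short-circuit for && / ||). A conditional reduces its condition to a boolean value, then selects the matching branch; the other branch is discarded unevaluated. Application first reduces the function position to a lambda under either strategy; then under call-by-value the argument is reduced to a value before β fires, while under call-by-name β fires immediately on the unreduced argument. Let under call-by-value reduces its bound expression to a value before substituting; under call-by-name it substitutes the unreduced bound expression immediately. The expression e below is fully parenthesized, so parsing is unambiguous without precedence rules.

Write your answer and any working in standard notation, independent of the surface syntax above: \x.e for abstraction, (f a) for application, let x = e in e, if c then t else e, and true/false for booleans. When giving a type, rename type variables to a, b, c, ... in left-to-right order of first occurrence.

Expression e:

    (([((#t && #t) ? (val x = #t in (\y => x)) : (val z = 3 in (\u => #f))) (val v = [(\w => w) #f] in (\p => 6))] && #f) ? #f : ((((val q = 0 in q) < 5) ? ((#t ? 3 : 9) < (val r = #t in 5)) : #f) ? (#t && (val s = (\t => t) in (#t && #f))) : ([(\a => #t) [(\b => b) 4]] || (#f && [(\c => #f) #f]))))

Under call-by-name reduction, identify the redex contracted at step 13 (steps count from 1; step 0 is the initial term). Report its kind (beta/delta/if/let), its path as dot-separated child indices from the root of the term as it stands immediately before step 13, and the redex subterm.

Working:
step 0: (if (((if (true && true) then (let x = true in (\y.x)) else (let z = 3 in (\u.false))) (let v = ((\w.w) false) in (\p.6))) && false) then false else (if (if ((let q = 0 in q) < 5) then ((if true then 3 else 9) < (let r = true in 5)) else false) then (true && (let s = (\t.t) in (true && false))) else (((\a.true) ((\b.b) 4)) || (false && ((\c.false) false)))))
step 1: [delta@0.0.0.0] (if (((if true then (let x = true in (\y.x)) else (let z = 3 in (\u.false))) (let v = ((\w.w) false) in (\p.6))) && false) then false else (if (if ((let q = 0 in q) < 5) then ((if true then 3 else 9) < (let r = true in 5)) else false) then (true && (let s = (\t.t) in (true && false))) else (((\a.true) ((\b.b) 4)) || (false && ((\c.false) false)))))
step 2: [if@0.0.0] (if (((let x = true in (\y.x)) (let v = ((\w.w) false) in (\p.6))) && false) then false else (if (if ((let q = 0 in q) < 5) then ((if true then 3 else 9) < (let r = true in 5)) else false) then (true && (let s = (\t.t) in (true && false))) else (((\a.true) ((\b.b) 4)) || (false && ((\c.false) false)))))
step 3: [let@0.0.0] (if (((\y.true) (let v = ((\w.w) false) in (\p.6))) && false) then false else (if (if ((let q = 0 in q) < 5) then ((if true then 3 else 9) < (let r = true in 5)) else false) then (true && (let s = (\t.t) in (true && false))) else (((\a.true) ((\b.b) 4)) || (false && ((\c.false) false)))))
step 4: [beta@0.0] (if (true && false) then false else (if (if ((let q = 0 in q) < 5) then ((if true then 3 else 9) < (let r = true in 5)) else false) then (true && (let s = (\t.t) in (true && false))) else (((\a.true) ((\b.b) 4)) || (false && ((\c.false) false)))))
step 5: [delta@0] (if false then false else (if (if ((let q = 0 in q) < 5) then ((if true then 3 else 9) < (let r = true in 5)) else false) then (true && (let s = (\t.t) in (true && false))) else (((\a.true) ((\b.b) 4)) || (false && ((\c.false) false)))))
step 6: [if@root] (if (if ((let q = 0 in q) < 5) then ((if true then 3 else 9) < (let r = true in 5)) else false) then (true && (let s = (\t.t) in (true && false))) else (((\a.true) ((\b.b) 4)) || (false && ((\c.false) false))))
step 7: [let@0.0.0] (if (if (0 < 5) then ((if true then 3 else 9) < (let r = true in 5)) else false) then (true && (let s = (\t.t) in (true && false))) else (((\a.true) ((\b.b) 4)) || (false && ((\c.false) false))))
step 8: [delta@0.0] (if (if true then ((if true then 3 else 9) < (let r = true in 5)) else false) then (true && (let s = (\t.t) in (true && false))) else (((\a.true) ((\b.b) 4)) || (false && ((\c.false) false))))
step 9: [if@0] (if ((if true then 3 else 9) < (let r = true in 5)) then (true && (let s = (\t.t) in (true && false))) else (((\a.true) ((\b.b) 4)) || (false && ((\c.false) false))))
step 10: [if@0.0] (if (3 < (let r = true in 5)) then (true && (let s = (\t.t) in (true && false))) else (((\a.true) ((\b.b) 4)) || (false && ((\c.false) false))))
step 11: [let@0.1] (if (3 < 5) then (true && (let s = (\t.t) in (true && false))) else (((\a.true) ((\b.b) 4)) || (false && ((\c.false) false))))
step 12: [delta@0] (if true then (true && (let s = (\t.t) in (true && false))) else (((\a.true) ((\b.b) 4)) || (false && ((\c.false) false))))
step 13: [if@root] (true && (let s = (\t.t) in (true && false)))

Answer: if at root : (if true then (true && (let s = (\t.t) in (true && false))) else (((\a.true) ((\b.b) 4)) || (false && ((\c.false) false))))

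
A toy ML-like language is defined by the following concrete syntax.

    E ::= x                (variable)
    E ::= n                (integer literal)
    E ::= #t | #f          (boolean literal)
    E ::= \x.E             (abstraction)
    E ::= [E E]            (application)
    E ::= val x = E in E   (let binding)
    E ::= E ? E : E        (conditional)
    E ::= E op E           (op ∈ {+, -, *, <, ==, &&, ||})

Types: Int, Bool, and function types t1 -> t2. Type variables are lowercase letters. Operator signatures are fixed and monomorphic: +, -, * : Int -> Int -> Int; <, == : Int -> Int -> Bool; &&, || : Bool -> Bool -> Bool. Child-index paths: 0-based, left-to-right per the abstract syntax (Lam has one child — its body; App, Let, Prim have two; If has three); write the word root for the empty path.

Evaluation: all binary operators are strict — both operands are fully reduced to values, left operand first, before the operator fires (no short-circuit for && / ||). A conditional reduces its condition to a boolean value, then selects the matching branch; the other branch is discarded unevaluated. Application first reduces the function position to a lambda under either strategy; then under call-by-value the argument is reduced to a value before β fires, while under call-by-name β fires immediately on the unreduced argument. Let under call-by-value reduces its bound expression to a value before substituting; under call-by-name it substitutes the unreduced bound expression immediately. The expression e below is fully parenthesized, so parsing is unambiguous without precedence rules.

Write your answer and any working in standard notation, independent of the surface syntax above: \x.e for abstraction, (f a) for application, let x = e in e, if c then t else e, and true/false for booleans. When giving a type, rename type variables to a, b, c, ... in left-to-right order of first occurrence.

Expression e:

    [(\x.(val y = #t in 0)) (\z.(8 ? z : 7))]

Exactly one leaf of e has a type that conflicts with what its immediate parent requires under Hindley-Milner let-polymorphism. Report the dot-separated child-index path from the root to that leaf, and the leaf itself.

Answer: 1.0.0 : 8

Working:
let y : Bool
\x._ : a -> Int
  unify Int ~ Bool
  FAIL: mismatch Int ~ Bool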